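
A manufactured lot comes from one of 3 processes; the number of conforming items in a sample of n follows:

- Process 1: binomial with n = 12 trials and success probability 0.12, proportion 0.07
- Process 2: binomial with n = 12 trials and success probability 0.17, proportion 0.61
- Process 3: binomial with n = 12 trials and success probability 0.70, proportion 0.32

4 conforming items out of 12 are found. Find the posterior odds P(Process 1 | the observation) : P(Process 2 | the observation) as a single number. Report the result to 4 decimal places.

Only the two components matter; the odds are (π_i f_i(x)) / (π_j f_j(x)).
Evaluate each component's likelihood at the observed value:
  f_1 = 0.036914
  f_2 = 0.0931163
  f_3 = 0.00779772
0.00258398 / 0.0568009 ≈ 0.0455

0.0455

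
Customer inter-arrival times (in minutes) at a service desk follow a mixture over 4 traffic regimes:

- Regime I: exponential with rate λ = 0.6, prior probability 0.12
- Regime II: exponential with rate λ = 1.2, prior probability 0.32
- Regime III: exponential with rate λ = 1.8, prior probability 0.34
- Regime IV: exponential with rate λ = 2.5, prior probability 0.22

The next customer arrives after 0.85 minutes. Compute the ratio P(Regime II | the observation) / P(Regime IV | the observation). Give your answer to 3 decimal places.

Posterior odds = (π_i f_i(x)) / (π_j f_j(x)); the normalising sum cancels.
Exponential densities:
  L_I = 0.6·e^(−0.6·0.85) = 0.6·e^(−0.5100) = 0.360297
  L_II = 1.2·e^(−1.2·0.85) = 1.2·e^(−1.0200) = 0.432714
  L_III = 1.8·e^(−1.8·0.85) = 1.8·e^(−1.5300) = 0.389764
  L_IV = 2.5·e^(−2.5·0.85) = 2.5·e^(−2.1250) = 0.298582
Posterior odds = (π_II·L_II) / (π_IV·L_IV) = (0.32·0.432714) / (0.22·0.298582) = 0.138468 / 0.0656881 ≈ 2.108

2.108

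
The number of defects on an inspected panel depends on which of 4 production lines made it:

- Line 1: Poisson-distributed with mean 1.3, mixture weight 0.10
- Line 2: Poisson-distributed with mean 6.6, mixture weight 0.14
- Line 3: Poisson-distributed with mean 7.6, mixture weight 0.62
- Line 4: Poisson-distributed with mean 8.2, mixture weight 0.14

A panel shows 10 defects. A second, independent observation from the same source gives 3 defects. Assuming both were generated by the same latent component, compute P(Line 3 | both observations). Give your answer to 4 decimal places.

0.6900

Posterior ∝ prior × likelihood, so P(k | x) ∝ P(Z=k) f_k(x); normalise over all components.
Since both observations come from the same component, the likelihood for component k is f_k(x₁)·f_k(x₂).
  L_1 = [e^(−1.3)·1.3^10/10! = 1.03535e-06] × [0.0997921] = 1.0332e-07
  L_2 = [e^(−6.6)·6.6^10/10! = 0.058794] × [0.0651834] = 0.00383239
  L_3 = [e^(−7.6)·7.6^10/10! = 0.0886614] × [0.0366144] = 0.00324628
  L_4 = [e^(−8.2)·8.2^10/10! = 0.104031] × [0.0252392] = 0.00262565
Weight by the priors:
  P(Z=1)·L_1 = 0.10 × 1.0332e-07 = 1.0332e-08
  P(Z=2)·L_2 = 0.14 × 0.00383239 = 0.000536535
  P(Z=3)·L_3 = 0.62 × 0.00324628 = 0.0020127
  P(Z=4)·L_4 = 0.14 × 0.00262565 = 0.000367591
Normaliser: 1.0332e-08 + 0.000536535 + 0.0020127 + 0.000367591 = 0.00291683
Responsibility of Line 3: 0.0020127 / 0.00291683 ≈ 0.6900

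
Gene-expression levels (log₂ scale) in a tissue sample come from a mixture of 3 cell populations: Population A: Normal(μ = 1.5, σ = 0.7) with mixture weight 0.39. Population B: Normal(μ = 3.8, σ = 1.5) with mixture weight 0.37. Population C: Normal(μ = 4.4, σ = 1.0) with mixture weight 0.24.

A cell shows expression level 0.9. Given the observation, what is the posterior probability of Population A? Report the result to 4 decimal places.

The responsibility of component k is P(Z=k) f_k(x) divided by Σ_j P(Z=j) f_j(x).
Normal densities:
  p_A = (1/(0.7·√(2π)))·exp(−(0.9−1.5)²/(2·0.7²)) = 0.569918·exp(-0.36735) = 0.394707
  p_B = (1/(1.5·√(2π)))·exp(−(0.9−3.8)²/(2·1.5²)) = 0.265962·exp(-1.86889) = 0.0410365
  p_C = (1/(1.0·√(2π)))·exp(−(0.9−4.4)²/(2·1.0²)) = 0.398942·exp(-6.12500) = 0.000872683
Multiply by the mixture weights:
  P(Z=A)·p_A = 0.39 × 0.394707 = 0.153936
  P(Z=B)·p_B = 0.37 × 0.0410365 = 0.0151835
  P(Z=C)·p_C = 0.24 × 0.000872683 = 0.000209444
Marginal: 0.153936 + 0.0151835 + 0.000209444 = 0.169329
Responsibility of Population A: 0.153936 / 0.169329 ≈ 0.9091

0.9091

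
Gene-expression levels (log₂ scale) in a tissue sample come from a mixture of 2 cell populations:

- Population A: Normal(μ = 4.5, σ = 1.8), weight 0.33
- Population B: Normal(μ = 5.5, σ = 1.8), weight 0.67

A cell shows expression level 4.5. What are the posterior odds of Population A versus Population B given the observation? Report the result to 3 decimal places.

The posterior odds equal the prior odds times the likelihood ratio: (π_i/π_j)·(f_i(x)/f_j(x)).
Normal densities:
  p_A = (1/(1.8·√(2π)))·exp(−(4.5−4.5)²/(2·1.8²)) = 0.221635·exp(-0.00000) = 0.221635
  p_B = (1/(1.8·√(2π)))·exp(−(4.5−5.5)²/(2·1.8²)) = 0.221635·exp(-0.15432) = 0.18994
Odds = (0.33/0.67) × (0.221635/0.18994) = 0.492537 × 1.16687 ≈ 0.575

0.575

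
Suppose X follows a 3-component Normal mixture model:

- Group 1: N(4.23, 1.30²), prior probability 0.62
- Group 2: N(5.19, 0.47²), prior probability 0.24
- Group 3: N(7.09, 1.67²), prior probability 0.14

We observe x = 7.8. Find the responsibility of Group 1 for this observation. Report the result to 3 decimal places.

P(component k | x) = π_k·f_k(x) / marginal(x), where marginal(x) = Σ_j π_j·f_j(x).
Evaluate each component's likelihood at the observed value:
  f_1 = (1/(1.30·√(2π)))·exp(−(7.8−4.23)²/(2·1.30²)) = 0.306879·exp(-3.77068) = 0.00706937
  f_2 = (1/(0.47·√(2π)))·exp(−(7.8−5.19)²/(2·0.47²)) = 0.848813·exp(-15.41897) = 1.70781e-07
  f_3 = (1/(1.67·√(2π)))·exp(−(7.8−7.09)²/(2·1.67²)) = 0.238888·exp(-0.09038) = 0.218245
Multiply by the mixture weights:
  π_1·f_1 = 0.62 × 0.00706937 = 0.00438301
  π_2·f_2 = 0.24 × 1.70781e-07 = 4.09874e-08
  π_3·f_3 = 0.14 × 0.218245 = 0.0305543
Evidence: 0.00438301 + 4.09874e-08 + 0.0305543 = 0.0349373
P(Group 1 | 7.8) = 0.00438301 / 0.0349373 ≈ 0.125

0.125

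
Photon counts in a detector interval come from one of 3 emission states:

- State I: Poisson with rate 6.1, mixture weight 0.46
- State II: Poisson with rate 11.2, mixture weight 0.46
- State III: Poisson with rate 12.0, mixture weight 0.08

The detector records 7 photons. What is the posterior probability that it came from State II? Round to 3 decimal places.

0.289

The responsibility of component k is π_k f_k(x) divided by Σ_j π_j f_j(x).
Poisson probabilities:
  L_I = e^(−6.1)·6.1^7/7! = 0.139856
  L_II = e^(−11.2)·11.2^7/7! = 0.0599788
  L_III = e^(−12.0)·12.0^7/7! = 0.0436822
Multiply by the mixture weights:
  π_I·L_I = 0.46 × 0.139856 = 0.0643339
  π_II·L_II = 0.46 × 0.0599788 = 0.0275902
  π_III·L_III = 0.08 × 0.0436822 = 0.00349458
Sum: 0.0643339 + 0.0275902 + 0.00349458 = 0.0954187
P(State II | the observation) ≈ 0.289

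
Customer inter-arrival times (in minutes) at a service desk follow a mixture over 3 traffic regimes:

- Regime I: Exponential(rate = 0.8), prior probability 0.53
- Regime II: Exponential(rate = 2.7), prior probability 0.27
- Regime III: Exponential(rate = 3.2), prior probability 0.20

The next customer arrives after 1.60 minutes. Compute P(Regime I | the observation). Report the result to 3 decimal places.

Posterior ∝ prior × likelihood, so P(k | x) ∝ π_k f_k(x); normalise over all components.
Evaluate each component's likelihood at the observed value:
  L_I = 0.22243
  L_II = 0.0359097
  L_III = 0.0191233
Multiply by the mixture weights:
  π_I·L_I = 0.53 × 0.22243 = 0.117888
  π_II·L_II = 0.27 × 0.0359097 = 0.00969562
  π_III·L_III = 0.20 × 0.0191233 = 0.00382465
Sum: 0.117888 + 0.00969562 + 0.00382465 = 0.131408
Responsibility of Regime I: 0.117888 / 0.131408 ≈ 0.897

0.897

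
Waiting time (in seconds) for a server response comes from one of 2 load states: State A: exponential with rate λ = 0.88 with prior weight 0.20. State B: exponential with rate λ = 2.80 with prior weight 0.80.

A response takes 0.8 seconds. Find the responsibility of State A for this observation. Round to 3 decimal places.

Posterior ∝ prior × likelihood, so P(k | x) ∝ π_k f_k(x); normalise over all components.
Evaluate each component's likelihood at the observed value:
  p_A = 0.88·e^(−0.88·0.8) = 0.88·e^(−0.7040) = 0.435251
  p_B = 2.80·e^(−2.80·0.8) = 2.80·e^(−2.2400) = 0.298084
Unnormalised posteriors:
  π_A·p_A = 0.20 × 0.435251 = 0.0870501
  π_B·p_B = 0.80 × 0.298084 = 0.238467
Marginal: 0.0870501 + 0.238467 = 0.325517
Responsibility of State A: 0.0870501 / 0.325517 ≈ 0.267

0.267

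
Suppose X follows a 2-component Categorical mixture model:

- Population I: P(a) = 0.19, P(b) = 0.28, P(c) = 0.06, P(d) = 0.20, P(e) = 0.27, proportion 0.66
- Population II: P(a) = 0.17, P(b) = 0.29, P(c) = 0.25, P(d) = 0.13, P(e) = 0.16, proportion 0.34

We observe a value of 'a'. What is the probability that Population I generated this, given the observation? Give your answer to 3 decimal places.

P(component k | x) = π_k·f_k(x) / marginal(x), where marginal(x) = Σ_j π_j·f_j(x).
Evaluate each component's likelihood at the observed value:
  p_I = P(a | comp) = 0.19
  p_II = P(a | comp) = 0.17
Unnormalised posteriors:
  π_I·p_I = 0.66 × 0.19 = 0.1254
  π_II·p_II = 0.34 × 0.17 = 0.0578
Evidence: 0.1254 + 0.0578 = 0.1832
So the posterior for Population I is 0.1254 / 0.1832 ≈ 0.684.

0.684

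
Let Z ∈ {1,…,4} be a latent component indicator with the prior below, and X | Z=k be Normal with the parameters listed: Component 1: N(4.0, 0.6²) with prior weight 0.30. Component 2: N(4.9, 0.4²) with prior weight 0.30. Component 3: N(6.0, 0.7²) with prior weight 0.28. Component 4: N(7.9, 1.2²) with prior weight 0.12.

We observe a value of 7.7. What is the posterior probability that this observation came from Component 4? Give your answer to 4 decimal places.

0.8247

The responsibility of component k is P(Z=k) f_k(x) divided by Σ_j P(Z=j) f_j(x).
Normal densities:
  L_1 = (1/(0.6·√(2π)))·exp(−(7.7−4.0)²/(2·0.6²)) = 0.664904·exp(-19.01389) = 3.67394e-09
  L_2 = (1/(0.4·√(2π)))·exp(−(7.7−4.9)²/(2·0.4²)) = 0.997356·exp(-24.50000) = 2.28368e-11
  L_3 = (1/(0.7·√(2π)))·exp(−(7.7−6.0)²/(2·0.7²)) = 0.569918·exp(-2.94898) = 0.0298598
  L_4 = (1/(1.2·√(2π)))·exp(−(7.7−7.9)²/(2·1.2²)) = 0.332452·exp(-0.01389) = 0.327866
Weight by the priors:
  P(Z=1)·L_1 = 0.30 × 3.67394e-09 = 1.10218e-09
  P(Z=2)·L_2 = 0.30 × 2.28368e-11 = 6.85104e-12
  P(Z=3)·L_3 = 0.28 × 0.0298598 = 0.00836074
  P(Z=4)·L_4 = 0.12 × 0.327866 = 0.039344
Evidence: 1.10218e-09 + 6.85104e-12 + 0.00836074 + 0.039344 = 0.0477047
So the posterior for Component 4 is 0.039344 / 0.0477047 ≈ 0.8247.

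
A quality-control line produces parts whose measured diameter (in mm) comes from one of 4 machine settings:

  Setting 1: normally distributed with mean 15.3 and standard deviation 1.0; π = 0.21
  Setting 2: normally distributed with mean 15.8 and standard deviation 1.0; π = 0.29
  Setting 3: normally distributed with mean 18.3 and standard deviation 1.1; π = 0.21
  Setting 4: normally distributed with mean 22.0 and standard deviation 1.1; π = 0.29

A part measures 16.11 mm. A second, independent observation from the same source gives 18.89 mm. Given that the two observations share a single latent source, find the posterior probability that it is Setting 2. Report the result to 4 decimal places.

0.1002

By Bayes' theorem, P(k | x) = P(Z=k) f_k(x) / Σ_j P(Z=j) f_j(x).
Since both observations come from the same component, the likelihood for component k is f_k(x₁)·f_k(x₂).
  p_1 = [(1/(1.0·√(2π)))·exp(−(16.11−15.3)²/(2·1.0²)) = 0.398942·exp(-0.32805) = 0.287369] × [0.0006343] = 0.000182278
  p_2 = [(1/(1.0·√(2π)))·exp(−(16.11−15.8)²/(2·1.0²)) = 0.398942·exp(-0.04805) = 0.380226] × [0.00336951] = 0.00128118
  p_3 = [(1/(1.1·√(2π)))·exp(−(16.11−18.3)²/(2·1.1²)) = 0.362675·exp(-1.98186) = 0.0499812] × [0.314085] = 0.0156983
  p_4 = [(1/(1.1·√(2π)))·exp(−(16.11−22.0)²/(2·1.1²)) = 0.362675·exp(-14.33558) = 2.15603e-07] × [0.00666434] = 1.43685e-09
Prior × likelihood for each component:
  P(Z=1)·p_1 = 0.21 × 0.000182278 = 3.82784e-05
  P(Z=2)·p_2 = 0.29 × 0.00128118 = 0.000371541
  P(Z=3)·p_3 = 0.21 × 0.0156983 = 0.00329665
  P(Z=4)·p_4 = 0.29 × 1.43685e-09 = 4.16687e-10
Evidence: 3.82784e-05 + 0.000371541 + 0.00329665 + 4.16687e-10 = 0.00370647
Responsibility of Setting 2: 0.000371541 / 0.00370647 ≈ 0.1002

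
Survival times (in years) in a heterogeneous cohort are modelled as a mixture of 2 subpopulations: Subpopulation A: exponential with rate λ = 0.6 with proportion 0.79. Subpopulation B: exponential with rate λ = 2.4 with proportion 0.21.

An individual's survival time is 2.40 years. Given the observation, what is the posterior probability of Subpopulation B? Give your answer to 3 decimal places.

P(component k | x) = π_k·f_k(x) / marginal(x), where marginal(x) = Σ_j π_j·f_j(x).
Component likelihoods at x = 2.40 years:
  p_A = 0.142157
  p_B = 0.00756267
Weight by the priors:
  π_A·p_A = 0.79 × 0.142157 = 0.112304
  π_B·p_B = 0.21 × 0.00756267 = 0.00158816
Sum: 0.112304 + 0.00158816 = 0.113892
So the posterior for Subpopulation B is 0.00158816 / 0.113892 ≈ 0.014.

0.014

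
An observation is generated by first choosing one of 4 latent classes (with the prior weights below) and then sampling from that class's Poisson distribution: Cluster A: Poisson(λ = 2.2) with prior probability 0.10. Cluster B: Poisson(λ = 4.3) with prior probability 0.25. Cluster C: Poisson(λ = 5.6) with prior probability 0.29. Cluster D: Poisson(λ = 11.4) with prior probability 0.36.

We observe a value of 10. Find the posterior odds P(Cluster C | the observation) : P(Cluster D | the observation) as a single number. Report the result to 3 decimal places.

Since P(k|x) ∝ P(Z=k) f_k(x), the posterior odds are P(Z=i) f_i(x) / (P(Z=j) f_j(x)).
Poisson probabilities:
  p_A = 8.10991e-05
  p_B = 0.00808082
  p_C = 0.0309078
  p_D = 0.114374
Odds = (0.29/0.36) × (0.0309078/0.114374) = 0.805556 × 0.270234 ≈ 0.218

0.218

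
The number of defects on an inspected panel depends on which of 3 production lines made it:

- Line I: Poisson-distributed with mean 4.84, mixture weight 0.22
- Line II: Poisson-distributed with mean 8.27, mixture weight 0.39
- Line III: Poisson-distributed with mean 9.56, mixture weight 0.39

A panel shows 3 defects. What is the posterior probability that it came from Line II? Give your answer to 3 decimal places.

Apply Bayes' rule: the posterior for each component is proportional to its prior times its likelihood at x.
Poisson probabilities:
  p_I = e^(−4.84)·4.84^3/3! = 0.149417
  p_II = e^(−8.27)·8.27^3/3! = 0.0241407
  p_III = e^(−9.56)·9.56^3/3! = 0.0102652
Prior × likelihood for each component:
  w_I·p_I = 0.22 × 0.149417 = 0.0328717
  w_II·p_II = 0.39 × 0.0241407 = 0.00941487
  w_III·p_III = 0.39 × 0.0102652 = 0.00400343
Denominator: 0.0328717 + 0.00941487 + 0.00400343 = 0.04629
P(Line II | 3 defects) = 0.00941487 / 0.04629 ≈ 0.203

0.203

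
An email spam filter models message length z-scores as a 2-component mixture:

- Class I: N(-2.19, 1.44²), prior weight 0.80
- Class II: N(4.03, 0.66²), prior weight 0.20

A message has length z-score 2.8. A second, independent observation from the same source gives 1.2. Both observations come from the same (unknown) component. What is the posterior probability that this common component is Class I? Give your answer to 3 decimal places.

P(component k | x) = π_k·f_k(x) / marginal(x), where marginal(x) = Σ_j π_j·f_j(x).
Since both observations come from the same component, the likelihood for component k is f_k(x₁)·f_k(x₂).
  p_I = [(1/(1.44·√(2π)))·exp(−(2.8−-2.19)²/(2·1.44²)) = 0.277043·exp(-6.00408) = 0.000683929] × [0.0173419] = 1.18606e-05
  p_II = [(1/(0.66·√(2π)))·exp(−(2.8−4.03)²/(2·0.66²)) = 0.604458·exp(-1.73657) = 0.106459] × [6.1506e-05] = 6.54788e-06
Multiply by the mixture weights:
  π_I·p_I = 0.80 × 1.18606e-05 = 9.48848e-06
  π_II·p_II = 0.20 × 6.54788e-06 = 1.30958e-06
Marginal: 9.48848e-06 + 1.30958e-06 = 1.07981e-05
Responsibility of Class I: 9.48848e-06 / 1.07981e-05 ≈ 0.879

0.879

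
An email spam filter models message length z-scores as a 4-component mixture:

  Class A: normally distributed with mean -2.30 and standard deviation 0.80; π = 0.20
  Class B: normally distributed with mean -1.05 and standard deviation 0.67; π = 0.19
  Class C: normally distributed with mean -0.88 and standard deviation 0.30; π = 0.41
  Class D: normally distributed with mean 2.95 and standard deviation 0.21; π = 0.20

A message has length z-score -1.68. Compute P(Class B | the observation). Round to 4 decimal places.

0.4484

Posterior ∝ prior × likelihood, so P(k | x) ∝ π_k f_k(x); normalise over all components.
Component likelihoods at x = -1.68:
  L_A = (1/(0.80·√(2π)))·exp(−(-1.68−-2.30)²/(2·0.80²)) = 0.498678·exp(-0.30031) = 0.369314
  L_B = (1/(0.67·√(2π)))·exp(−(-1.68−-1.05)²/(2·0.67²)) = 0.595436·exp(-0.44208) = 0.382686
  L_C = (1/(0.30·√(2π)))·exp(−(-1.68−-0.88)²/(2·0.30²)) = 1.329808·exp(-3.55556) = 0.0379866
  L_D = (1/(0.21·√(2π)))·exp(−(-1.68−2.95)²/(2·0.21²)) = 1.899725·exp(-243.04875) = 5.29613e-106
Weight by the priors:
  π_A·L_A = 0.20 × 0.369314 = 0.0738628
  π_B·L_B = 0.19 × 0.382686 = 0.0727103
  π_C·L_C = 0.41 × 0.0379866 = 0.0155745
  π_D·L_D = 0.20 × 5.29613e-106 = 1.05923e-106
Marginal: 0.0738628 + 0.0727103 + 0.0155745 + 1.05923e-106 = 0.162148
P(Class B | -1.68) = 0.0727103 / 0.162148 ≈ 0.4484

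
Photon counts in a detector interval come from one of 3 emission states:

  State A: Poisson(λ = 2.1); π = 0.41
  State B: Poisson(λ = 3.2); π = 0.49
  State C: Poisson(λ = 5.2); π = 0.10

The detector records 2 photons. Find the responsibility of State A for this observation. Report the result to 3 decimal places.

Posterior ∝ prior × likelihood, so P(k | x) ∝ P(Z=k) f_k(x); normalise over all components.
Component likelihoods at x = 2 photons:
  L_A = 0.270016
  L_B = 0.208702
  L_C = 0.074584
Multiply by the mixture weights:
  P(Z=A)·L_A = 0.41 × 0.270016 = 0.110707
  P(Z=B)·L_B = 0.49 × 0.208702 = 0.102264
  P(Z=C)·L_C = 0.10 × 0.074584 = 0.0074584
Denominator: 0.110707 + 0.102264 + 0.0074584 = 0.220429
Responsibility of State A: 0.110707 / 0.220429 ≈ 0.502

0.502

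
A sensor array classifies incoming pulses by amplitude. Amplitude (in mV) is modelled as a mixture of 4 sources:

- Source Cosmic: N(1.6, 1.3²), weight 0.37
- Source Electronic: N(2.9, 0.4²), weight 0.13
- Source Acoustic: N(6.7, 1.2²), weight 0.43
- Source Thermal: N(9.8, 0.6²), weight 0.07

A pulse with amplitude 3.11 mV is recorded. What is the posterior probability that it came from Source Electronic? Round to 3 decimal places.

0.655

P(component k | x) = P(Z=k)·f_k(x) / marginal(x), where marginal(x) = Σ_j P(Z=j)·f_j(x).
Normal densities:
  f_Cosmic = 0.156314
  f_Electronic = 0.868958
  f_Acoustic = 0.00378657
  f_Thermal = 6.70611e-28
Multiply by the mixture weights:
  P(Z=Cosmic)·f_Cosmic = 0.37 × 0.156314 = 0.0578362
  P(Z=Electronic)·f_Electronic = 0.13 × 0.868958 = 0.112965
  P(Z=Acoustic)·f_Acoustic = 0.43 × 0.00378657 = 0.00162822
  P(Z=Thermal)·f_Thermal = 0.07 × 6.70611e-28 = 4.69428e-29
Normaliser: 0.0578362 + 0.112965 + 0.00162822 + 4.69428e-29 = 0.172429
P(Source Electronic | 3.11 mV) ≈ 0.655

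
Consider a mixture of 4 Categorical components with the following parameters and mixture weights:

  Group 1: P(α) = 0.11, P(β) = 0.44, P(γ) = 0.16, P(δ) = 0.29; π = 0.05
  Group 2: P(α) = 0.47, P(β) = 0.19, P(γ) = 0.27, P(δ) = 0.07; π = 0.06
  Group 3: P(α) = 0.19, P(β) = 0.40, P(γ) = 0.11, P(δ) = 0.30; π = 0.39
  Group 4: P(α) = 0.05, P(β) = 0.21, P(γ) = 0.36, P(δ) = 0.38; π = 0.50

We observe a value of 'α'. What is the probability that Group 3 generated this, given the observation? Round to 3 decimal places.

The responsibility of component k is w_k f_k(x) divided by Σ_j w_j f_j(x).
Component likelihoods at x = 'α':
  p_1 = P(α | comp) = 0.11
  p_2 = P(α | comp) = 0.47
  p_3 = P(α | comp) = 0.19
  p_4 = P(α | comp) = 0.05
Multiply by the mixture weights:
  w_1·p_1 = 0.05 × 0.11 = 0.0055
  w_2·p_2 = 0.06 × 0.47 = 0.0282
  w_3·p_3 = 0.39 × 0.19 = 0.0741
  w_4·p_4 = 0.50 × 0.05 = 0.025
Marginal: 0.0055 + 0.0282 + 0.0741 + 0.025 = 0.1328
P(Group 3 | the observation) ≈ 0.558

0.558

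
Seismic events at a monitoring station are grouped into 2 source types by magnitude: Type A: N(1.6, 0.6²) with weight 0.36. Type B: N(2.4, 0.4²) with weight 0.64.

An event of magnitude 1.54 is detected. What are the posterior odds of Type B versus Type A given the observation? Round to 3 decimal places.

0.266

Posterior odds = (π_i f_i(x)) / (π_j f_j(x)); the normalising sum cancels.
Normal densities:
  L_A = (1/(0.6·√(2π)))·exp(−(1.54−1.6)²/(2·0.6²)) = 0.664904·exp(-0.00500) = 0.661588
  L_B = (1/(0.4·√(2π)))·exp(−(1.54−2.4)²/(2·0.4²)) = 0.997356·exp(-2.31125) = 0.0988751
Posterior odds = (π_B·L_B) / (π_A·L_A) = (0.64·0.0988751) / (0.36·0.661588) = 0.0632801 / 0.238172 ≈ 0.266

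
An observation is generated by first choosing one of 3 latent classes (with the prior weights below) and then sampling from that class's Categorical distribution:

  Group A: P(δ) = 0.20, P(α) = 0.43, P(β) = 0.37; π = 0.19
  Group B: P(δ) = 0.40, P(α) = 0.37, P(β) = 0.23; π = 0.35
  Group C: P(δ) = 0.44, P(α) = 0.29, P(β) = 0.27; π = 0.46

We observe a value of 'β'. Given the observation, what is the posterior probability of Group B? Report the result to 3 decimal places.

Posterior ∝ prior × likelihood, so P(k | x) ∝ w_k f_k(x); normalise over all components.
Evaluate each component's likelihood at the observed value:
  f_A = P(β | comp) = 0.37
  f_B = P(β | comp) = 0.23
  f_C = P(β | comp) = 0.27
Weight by the priors:
  w_A·f_A = 0.19 × 0.37 = 0.0703
  w_B·f_B = 0.35 × 0.23 = 0.0805
  w_C·f_C = 0.46 × 0.27 = 0.1242
Marginal: 0.0703 + 0.0805 + 0.1242 = 0.275
Responsibility of Group B: 0.0805 / 0.275 ≈ 0.293

0.293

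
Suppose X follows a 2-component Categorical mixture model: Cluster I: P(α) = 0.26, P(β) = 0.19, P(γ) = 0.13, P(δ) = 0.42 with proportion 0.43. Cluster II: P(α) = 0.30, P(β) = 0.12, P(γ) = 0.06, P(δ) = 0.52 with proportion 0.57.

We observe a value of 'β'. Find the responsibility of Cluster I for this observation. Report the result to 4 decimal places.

0.5443

By Bayes' theorem, P(k | x) = π_k f_k(x) / Σ_j π_j f_j(x).
Categorical probabilities:
  f_I = P(β | comp) = 0.19
  f_II = P(β | comp) = 0.12
Prior × likelihood for each component:
  π_I·f_I = 0.43 × 0.19 = 0.0817
  π_II·f_II = 0.57 × 0.12 = 0.0684
Denominator: 0.0817 + 0.0684 = 0.1501
P(Cluster I | data) ≈ 0.5443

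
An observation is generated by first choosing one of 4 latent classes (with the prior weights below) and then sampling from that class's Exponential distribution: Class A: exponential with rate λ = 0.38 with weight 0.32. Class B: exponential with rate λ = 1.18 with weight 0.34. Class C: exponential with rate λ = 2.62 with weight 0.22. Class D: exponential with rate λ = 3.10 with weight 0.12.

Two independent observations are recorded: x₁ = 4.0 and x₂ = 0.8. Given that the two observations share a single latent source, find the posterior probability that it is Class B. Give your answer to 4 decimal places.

P(component k | x) = P(Z=k)·f_k(x) / marginal(x), where marginal(x) = Σ_j P(Z=j)·f_j(x).
Since both observations come from the same component, the likelihood for component k is f_k(x₁)·f_k(x₂).
  p_A = [0.38·e^(−0.38·4.0) = 0.38·e^(−1.5200) = 0.0831105] × [0.280387] = 0.0233031
  p_B = [1.18·e^(−1.18·4.0) = 1.18·e^(−4.7200) = 0.0105199] × [0.459101] = 0.0048297
  p_C = [2.62·e^(−2.62·4.0) = 2.62·e^(−10.4800) = 7.36029e-05] × [0.322122] = 2.37091e-05
  p_D = [3.10·e^(−3.10·4.0) = 3.10·e^(−12.4000) = 1.27676e-05] × [0.259604] = 3.31453e-06
Unnormalised posteriors:
  P(Z=A)·p_A = 0.32 × 0.0233031 = 0.007457
  P(Z=B)·p_B = 0.34 × 0.0048297 = 0.0016421
  P(Z=C)·p_C = 0.22 × 2.37091e-05 = 5.216e-06
  P(Z=D)·p_D = 0.12 × 3.31453e-06 = 3.97743e-07
Evidence: 0.007457 + 0.0016421 + 5.216e-06 + 3.97743e-07 = 0.00910471
Responsibility of Class B: 0.0016421 / 0.00910471 ≈ 0.1804

0.1804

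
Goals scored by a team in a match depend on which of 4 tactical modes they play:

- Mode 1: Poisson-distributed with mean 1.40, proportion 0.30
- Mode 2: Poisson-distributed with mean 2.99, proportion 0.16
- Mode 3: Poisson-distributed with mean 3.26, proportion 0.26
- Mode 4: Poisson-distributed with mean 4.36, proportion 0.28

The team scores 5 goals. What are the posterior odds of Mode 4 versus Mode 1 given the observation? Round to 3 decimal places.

14.168

Posterior odds = (π_i f_i(x)) / (π_j f_j(x)); the normalising sum cancels.
Evaluate each component's likelihood at the observed value:
  p_1 = e^(−1.40)·1.40^5/5! = 0.0110521
  p_2 = e^(−2.99)·2.99^5/5! = 0.100146
  p_3 = e^(−3.26)·3.26^5/5! = 0.11779
  p_4 = e^(−4.36)·4.36^5/5! = 0.167775
Posterior odds = (π_4·p_4) / (π_1·p_1) = (0.28·0.167775) / (0.30·0.0110521) = 0.046977 / 0.00331564 ≈ 14.168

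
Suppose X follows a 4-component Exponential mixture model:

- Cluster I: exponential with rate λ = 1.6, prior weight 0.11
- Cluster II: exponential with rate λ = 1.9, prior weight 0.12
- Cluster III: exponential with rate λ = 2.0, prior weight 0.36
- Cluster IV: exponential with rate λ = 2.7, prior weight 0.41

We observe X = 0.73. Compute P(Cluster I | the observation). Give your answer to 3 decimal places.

0.126

The responsibility of component k is w_k f_k(x) divided by Σ_j w_j f_j(x).
Evaluate each component's likelihood at the observed value:
  L_I = 0.497581
  L_II = 0.474665
  L_III = 0.464473
  L_IV = 0.376157
Unnormalised posteriors:
  w_I·L_I = 0.11 × 0.497581 = 0.0547339
  w_II·L_II = 0.12 × 0.474665 = 0.0569598
  w_III·L_III = 0.36 × 0.464473 = 0.16721
  w_IV·L_IV = 0.41 × 0.376157 = 0.154224
Denominator: 0.0547339 + 0.0569598 + 0.16721 + 0.154224 = 0.433128
P(Cluster I | the observation) ≈ 0.126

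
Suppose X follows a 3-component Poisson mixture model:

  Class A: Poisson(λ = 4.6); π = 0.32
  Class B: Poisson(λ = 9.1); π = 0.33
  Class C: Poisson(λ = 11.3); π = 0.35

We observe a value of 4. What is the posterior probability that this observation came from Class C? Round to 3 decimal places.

P(component k | x) = π_k·f_k(x) / marginal(x), where marginal(x) = Σ_j π_j·f_j(x).
Evaluate each component's likelihood at the observed value:
  L_A = e^(−4.6)·4.6^4/4! = 0.187528
  L_B = e^(−9.1)·9.1^4/4! = 0.0319062
  L_C = e^(−11.3)·11.3^4/4! = 0.00840572
Prior × likelihood for each component:
  π_A·L_A = 0.32 × 0.187528 = 0.0600089
  π_B·L_B = 0.33 × 0.0319062 = 0.010529
  π_C·L_C = 0.35 × 0.00840572 = 0.002942
Normaliser: 0.0600089 + 0.010529 + 0.002942 = 0.0734799
So the posterior for Class C is 0.002942 / 0.0734799 ≈ 0.040.

0.040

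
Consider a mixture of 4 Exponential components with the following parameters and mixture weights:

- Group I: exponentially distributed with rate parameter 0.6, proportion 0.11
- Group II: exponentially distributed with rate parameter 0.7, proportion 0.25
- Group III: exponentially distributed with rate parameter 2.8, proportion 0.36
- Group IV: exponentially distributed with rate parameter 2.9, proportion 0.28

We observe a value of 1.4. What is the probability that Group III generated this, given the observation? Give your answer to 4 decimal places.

Apply Bayes' rule: the posterior for each component is proportional to its prior times its likelihood at x.
Exponential densities:
  L_I = 0.6·e^(−0.6·1.4) = 0.6·e^(−0.8400) = 0.259026
  L_II = 0.7·e^(−0.7·1.4) = 0.7·e^(−0.9800) = 0.262718
  L_III = 2.8·e^(−2.8·1.4) = 2.8·e^(−3.9200) = 0.0555551
  L_IV = 2.9·e^(−2.9·1.4) = 2.9·e^(−4.0600) = 0.0500222
Multiply by the mixture weights:
  π_I·L_I = 0.11 × 0.259026 = 0.0284929
  π_II·L_II = 0.25 × 0.262718 = 0.0656794
  π_III·L_III = 0.36 × 0.0555551 = 0.0199998
  π_IV·L_IV = 0.28 × 0.0500222 = 0.0140062
Evidence: 0.0284929 + 0.0656794 + 0.0199998 + 0.0140062 = 0.128178
P(Group III | the observation) ≈ 0.1560

0.1560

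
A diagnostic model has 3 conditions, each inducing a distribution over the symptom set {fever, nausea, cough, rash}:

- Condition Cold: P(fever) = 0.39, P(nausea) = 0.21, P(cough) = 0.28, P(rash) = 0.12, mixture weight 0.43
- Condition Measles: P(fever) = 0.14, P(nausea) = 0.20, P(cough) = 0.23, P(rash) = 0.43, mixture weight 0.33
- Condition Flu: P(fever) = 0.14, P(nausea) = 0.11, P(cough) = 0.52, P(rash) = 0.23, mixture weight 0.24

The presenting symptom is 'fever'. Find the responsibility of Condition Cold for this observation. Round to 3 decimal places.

The responsibility of component k is w_k f_k(x) divided by Σ_j w_j f_j(x).
Evaluate each component's likelihood at the observed value:
  f_Cold = 0.39
  f_Measles = 0.14
  f_Flu = 0.14
Weight by the priors:
  w_Cold·f_Cold = 0.43 × 0.39 = 0.1677
  w_Measles·f_Measles = 0.33 × 0.14 = 0.0462
  w_Flu·f_Flu = 0.24 × 0.14 = 0.0336
Sum: 0.1677 + 0.0462 + 0.0336 = 0.2475
P(Condition Cold | data) ≈ 0.678

0.678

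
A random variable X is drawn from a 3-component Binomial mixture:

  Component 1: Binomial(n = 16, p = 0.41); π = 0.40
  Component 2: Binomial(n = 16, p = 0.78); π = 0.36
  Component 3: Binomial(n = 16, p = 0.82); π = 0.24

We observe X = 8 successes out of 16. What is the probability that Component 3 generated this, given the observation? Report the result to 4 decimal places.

0.0108

Posterior ∝ prior × likelihood, so P(k | x) ∝ π_k f_k(x); normalise over all components.
Evaluate each component's likelihood at the observed value:
  f_1 = 0.150892
  f_2 = 0.00967647
  f_3 = 0.00289914
Unnormalised posteriors:
  π_1·f_1 = 0.40 × 0.150892 = 0.0603567
  π_2·f_2 = 0.36 × 0.00967647 = 0.00348353
  π_3·f_3 = 0.24 × 0.00289914 = 0.000695794
Evidence: 0.0603567 + 0.00348353 + 0.000695794 = 0.064536
So the posterior for Component 3 is 0.000695794 / 0.064536 ≈ 0.0108.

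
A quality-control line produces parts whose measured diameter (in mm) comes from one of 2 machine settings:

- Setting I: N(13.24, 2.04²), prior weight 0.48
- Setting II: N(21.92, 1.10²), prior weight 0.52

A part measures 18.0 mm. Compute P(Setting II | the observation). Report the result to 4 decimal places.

Apply Bayes' rule: the posterior for each component is proportional to its prior times its likelihood at x.
Evaluate each component's likelihood at the observed value:
  f_I = (1/(2.04·√(2π)))·exp(−(18.0−13.24)²/(2·2.04²)) = 0.195560·exp(-2.72222) = 0.0128539
  f_II = (1/(1.10·√(2π)))·exp(−(18.0−21.92)²/(2·1.10²)) = 0.362675·exp(-6.34975) = 0.000633658
Prior × likelihood for each component:
  w_I·f_I = 0.48 × 0.0128539 = 0.00616986
  w_II·f_II = 0.52 × 0.000633658 = 0.000329502
Denominator: 0.00616986 + 0.000329502 = 0.00649936
So the posterior for Setting II is 0.000329502 / 0.00649936 ≈ 0.0507.

0.0507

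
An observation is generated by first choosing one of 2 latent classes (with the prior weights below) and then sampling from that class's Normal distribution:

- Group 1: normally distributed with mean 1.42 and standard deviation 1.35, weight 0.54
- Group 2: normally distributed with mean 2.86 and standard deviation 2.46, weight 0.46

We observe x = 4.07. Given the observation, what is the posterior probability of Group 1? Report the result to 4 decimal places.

Posterior ∝ prior × likelihood, so P(k | x) ∝ π_k f_k(x); normalise over all components.
Evaluate each component's likelihood at the observed value:
  f_1 = 0.0430387
  f_2 = 0.143694
Prior × likelihood for each component:
  π_1·f_1 = 0.54 × 0.0430387 = 0.0232409
  π_2·f_2 = 0.46 × 0.143694 = 0.0660993
Sum: 0.0232409 + 0.0660993 = 0.0893402
P(Group 1 | data) = 0.0232409 / 0.0893402 ≈ 0.2601

0.2601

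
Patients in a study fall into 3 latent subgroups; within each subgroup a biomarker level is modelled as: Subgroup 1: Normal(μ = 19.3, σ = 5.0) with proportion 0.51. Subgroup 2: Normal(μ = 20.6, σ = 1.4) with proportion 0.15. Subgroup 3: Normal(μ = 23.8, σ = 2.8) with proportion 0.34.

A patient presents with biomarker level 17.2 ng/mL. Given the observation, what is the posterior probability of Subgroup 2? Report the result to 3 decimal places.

P(component k | x) = π_k·f_k(x) / marginal(x), where marginal(x) = Σ_j π_j·f_j(x).
Component likelihoods at x = 17.2 ng/mL:
  f_1 = (1/(5.0·√(2π)))·exp(−(17.2−19.3)²/(2·5.0²)) = 0.079788·exp(-0.08820) = 0.0730525
  f_2 = (1/(1.4·√(2π)))·exp(−(17.2−20.6)²/(2·1.4²)) = 0.284959·exp(-2.94898) = 0.0149299
  f_3 = (1/(2.8·√(2π)))·exp(−(17.2−23.8)²/(2·2.8²)) = 0.142479·exp(-2.77806) = 0.00885636
Weight by the priors:
  π_1·f_1 = 0.51 × 0.0730525 = 0.0372568
  π_2·f_2 = 0.15 × 0.0149299 = 0.00223948
  π_3·f_3 = 0.34 × 0.00885636 = 0.00301116
Normaliser: 0.0372568 + 0.00223948 + 0.00301116 = 0.0425074
Responsibility of Subgroup 2: 0.00223948 / 0.0425074 ≈ 0.053

0.053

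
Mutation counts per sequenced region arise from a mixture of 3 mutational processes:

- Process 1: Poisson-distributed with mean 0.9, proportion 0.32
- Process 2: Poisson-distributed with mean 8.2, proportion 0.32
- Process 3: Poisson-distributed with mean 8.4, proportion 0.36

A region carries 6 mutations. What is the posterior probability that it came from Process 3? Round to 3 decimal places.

0.515

Apply Bayes' rule: the posterior for each component is proportional to its prior times its likelihood at x.
Component likelihoods at x = 6 mutations:
  p_1 = 0.000300094
  p_2 = 0.115967
  p_3 = 0.109716
Unnormalised posteriors:
  P(Z=1)·p_1 = 0.32 × 0.000300094 = 9.60301e-05
  P(Z=2)·p_2 = 0.32 × 0.115967 = 0.0371096
  P(Z=3)·p_3 = 0.36 × 0.109716 = 0.0394977
Sum: 9.60301e-05 + 0.0371096 + 0.0394977 = 0.0767033
Responsibility of Process 3: 0.0394977 / 0.0767033 ≈ 0.515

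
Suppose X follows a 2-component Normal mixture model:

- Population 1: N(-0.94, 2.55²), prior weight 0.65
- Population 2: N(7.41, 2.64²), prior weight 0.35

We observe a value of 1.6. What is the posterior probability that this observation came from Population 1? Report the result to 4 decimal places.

0.9295

Posterior ∝ prior × likelihood, so P(k | x) ∝ w_k f_k(x); normalise over all components.
Normal densities:
  L_1 = (1/(2.55·√(2π)))·exp(−(1.6−-0.94)²/(2·2.55²)) = 0.156448·exp(-0.49609) = 0.0952626
  L_2 = (1/(2.64·√(2π)))·exp(−(1.6−7.41)²/(2·2.64²)) = 0.151115·exp(-2.42167) = 0.013415
Unnormalised posteriors:
  w_1·L_1 = 0.65 × 0.0952626 = 0.0619207
  w_2·L_2 = 0.35 × 0.013415 = 0.00469524
Marginal: 0.0619207 + 0.00469524 = 0.0666159
So the posterior for Population 1 is 0.0619207 / 0.0666159 ≈ 0.9295.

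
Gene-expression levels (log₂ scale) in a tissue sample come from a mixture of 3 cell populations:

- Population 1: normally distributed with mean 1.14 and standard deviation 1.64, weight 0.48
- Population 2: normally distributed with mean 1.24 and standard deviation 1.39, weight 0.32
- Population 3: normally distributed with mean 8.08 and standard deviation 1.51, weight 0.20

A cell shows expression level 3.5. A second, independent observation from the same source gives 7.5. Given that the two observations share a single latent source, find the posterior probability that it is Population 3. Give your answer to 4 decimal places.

0.9578

Apply Bayes' rule: the posterior for each component is proportional to its prior times its likelihood at x.
Since both observations come from the same component, the likelihood for component k is f_k(x₁)·f_k(x₂).
  f_1 = [0.0863773] × [0.000131926] = 1.13955e-05
  f_2 = [0.0765343] × [1.13144e-05] = 8.65938e-07
  f_3 = [0.002656] × [0.245412] = 0.000651814
Multiply by the mixture weights:
  P(Z=1)·f_1 = 0.48 × 1.13955e-05 = 5.46982e-06
  P(Z=2)·f_2 = 0.32 × 8.65938e-07 = 2.771e-07
  P(Z=3)·f_3 = 0.20 × 0.000651814 = 0.000130363
Marginal: 5.46982e-06 + 2.771e-07 + 0.000130363 = 0.00013611
So the posterior for Population 3 is 0.000130363 / 0.00013611 ≈ 0.9578.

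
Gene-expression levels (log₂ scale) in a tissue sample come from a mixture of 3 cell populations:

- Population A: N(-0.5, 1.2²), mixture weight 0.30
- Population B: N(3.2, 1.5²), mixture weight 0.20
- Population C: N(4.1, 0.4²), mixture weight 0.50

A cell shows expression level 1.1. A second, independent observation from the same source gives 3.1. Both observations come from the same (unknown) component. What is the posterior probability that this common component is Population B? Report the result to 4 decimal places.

P(component k | x) = π_k·f_k(x) / marginal(x), where marginal(x) = Σ_j π_j·f_j(x).
Since both observations come from the same component, the likelihood for component k is f_k(x₁)·f_k(x₂).
  f_A = [(1/(1.2·√(2π)))·exp(−(1.1−-0.5)²/(2·1.2²)) = 0.332452·exp(-0.88889) = 0.136675] × [0.00369321] = 0.000504769
  f_B = [(1/(1.5·√(2π)))·exp(−(1.1−3.2)²/(2·1.5²)) = 0.265962·exp(-0.98000) = 0.0998183] × [0.265371] = 0.0264889
  f_C = [(1/(0.4·√(2π)))·exp(−(1.1−4.1)²/(2·0.4²)) = 0.997356·exp(-28.12500) = 6.0858e-13] × [0.0438208] = 2.66684e-14
Prior × likelihood for each component:
  π_A·f_A = 0.30 × 0.000504769 = 0.000151431
  π_B·f_B = 0.20 × 0.0264889 = 0.00529778
  π_C·f_C = 0.50 × 2.66684e-14 = 1.33342e-14
Normaliser: 0.000151431 + 0.00529778 + 1.33342e-14 = 0.00544921
P(Population B | x₁,x₂) = 0.00529778 / 0.00544921 ≈ 0.9722

0.9722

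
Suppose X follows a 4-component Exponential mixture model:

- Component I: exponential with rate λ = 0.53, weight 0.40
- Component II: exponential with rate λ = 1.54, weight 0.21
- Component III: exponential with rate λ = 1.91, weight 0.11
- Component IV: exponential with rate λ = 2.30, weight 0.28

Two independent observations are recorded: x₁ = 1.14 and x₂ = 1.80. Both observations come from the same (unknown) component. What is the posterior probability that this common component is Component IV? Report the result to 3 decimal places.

0.053

P(component k | x) = w_k·f_k(x) / marginal(x), where marginal(x) = Σ_j w_j·f_j(x).
Since both observations come from the same component, the likelihood for component k is f_k(x₁)·f_k(x₂).
  L_I = [0.289651] × [0.204154] = 0.0591336
  L_II = [0.266117] × [0.0963067] = 0.0256289
  L_III = [0.216471] × [0.0613662] = 0.013284
  L_IV = [0.167112] × [0.0366226] = 0.00612007
Multiply by the mixture weights:
  w_I·L_I = 0.40 × 0.0591336 = 0.0236534
  w_II·L_II = 0.21 × 0.0256289 = 0.00538207
  w_III·L_III = 0.11 × 0.013284 = 0.00146124
  w_IV·L_IV = 0.28 × 0.00612007 = 0.00171362
Normaliser: 0.0236534 + 0.00538207 + 0.00146124 + 0.00171362 = 0.0322104
P(Component IV | x₁,x₂) ≈ 0.053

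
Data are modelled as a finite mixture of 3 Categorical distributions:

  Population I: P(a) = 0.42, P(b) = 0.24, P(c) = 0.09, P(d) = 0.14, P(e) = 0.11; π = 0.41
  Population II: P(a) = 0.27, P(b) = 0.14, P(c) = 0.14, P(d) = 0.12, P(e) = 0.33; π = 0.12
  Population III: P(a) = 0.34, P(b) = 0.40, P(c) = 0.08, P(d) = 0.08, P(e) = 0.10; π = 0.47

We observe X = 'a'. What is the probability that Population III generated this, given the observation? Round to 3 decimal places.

0.439

Posterior ∝ prior × likelihood, so P(k | x) ∝ π_k f_k(x); normalise over all components.
Categorical probabilities:
  p_I = P(a | comp) = 0.42
  p_II = P(a | comp) = 0.27
  p_III = P(a | comp) = 0.34
Weight by the priors:
  π_I·p_I = 0.41 × 0.42 = 0.1722
  π_II·p_II = 0.12 × 0.27 = 0.0324
  π_III·p_III = 0.47 × 0.34 = 0.1598
Evidence: 0.1722 + 0.0324 + 0.1598 = 0.3644
P(Population III | 'a') = 0.1598 / 0.3644 ≈ 0.439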